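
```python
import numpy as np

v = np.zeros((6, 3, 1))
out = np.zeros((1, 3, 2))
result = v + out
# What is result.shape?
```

(6, 3, 2)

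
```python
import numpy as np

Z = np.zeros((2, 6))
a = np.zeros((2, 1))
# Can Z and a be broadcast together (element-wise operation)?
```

Yes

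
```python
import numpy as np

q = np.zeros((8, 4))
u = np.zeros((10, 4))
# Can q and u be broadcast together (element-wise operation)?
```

No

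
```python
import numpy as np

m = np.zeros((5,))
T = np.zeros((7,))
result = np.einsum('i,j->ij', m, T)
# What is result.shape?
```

(5, 7)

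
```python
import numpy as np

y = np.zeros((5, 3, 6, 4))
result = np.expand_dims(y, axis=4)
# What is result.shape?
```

(5, 3, 6, 4, 1)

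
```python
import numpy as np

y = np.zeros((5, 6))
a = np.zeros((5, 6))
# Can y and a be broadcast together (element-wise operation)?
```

Yes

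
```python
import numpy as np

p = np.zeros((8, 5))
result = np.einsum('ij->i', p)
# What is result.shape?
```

(8,)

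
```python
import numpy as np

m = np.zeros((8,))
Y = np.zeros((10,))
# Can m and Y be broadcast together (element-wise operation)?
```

No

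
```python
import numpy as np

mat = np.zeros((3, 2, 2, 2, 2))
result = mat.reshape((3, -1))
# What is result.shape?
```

(3, 16)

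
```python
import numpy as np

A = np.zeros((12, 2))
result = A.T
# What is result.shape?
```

(2, 12)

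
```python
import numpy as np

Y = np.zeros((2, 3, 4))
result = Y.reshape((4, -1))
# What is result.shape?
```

(4, 6)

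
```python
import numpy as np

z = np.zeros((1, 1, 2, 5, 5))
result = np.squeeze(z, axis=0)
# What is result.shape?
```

(1, 2, 5, 5)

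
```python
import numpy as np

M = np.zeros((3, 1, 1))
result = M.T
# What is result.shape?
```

(1, 1, 3)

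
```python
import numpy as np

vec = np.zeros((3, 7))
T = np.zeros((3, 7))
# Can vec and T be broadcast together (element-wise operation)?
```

Yes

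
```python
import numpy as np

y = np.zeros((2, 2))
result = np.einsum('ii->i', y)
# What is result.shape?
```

(2,)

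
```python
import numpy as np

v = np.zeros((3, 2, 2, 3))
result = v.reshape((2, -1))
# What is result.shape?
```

(2, 18)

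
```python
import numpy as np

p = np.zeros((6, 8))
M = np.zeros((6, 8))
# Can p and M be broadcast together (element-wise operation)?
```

Yes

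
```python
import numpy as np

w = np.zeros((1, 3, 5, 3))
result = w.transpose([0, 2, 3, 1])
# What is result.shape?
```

(1, 5, 3, 3)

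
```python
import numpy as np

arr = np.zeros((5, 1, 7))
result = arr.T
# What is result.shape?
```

(7, 1, 5)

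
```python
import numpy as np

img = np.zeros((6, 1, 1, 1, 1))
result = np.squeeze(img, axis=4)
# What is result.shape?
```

(6, 1, 1, 1)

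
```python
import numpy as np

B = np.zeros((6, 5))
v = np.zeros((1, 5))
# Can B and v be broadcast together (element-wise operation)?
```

Yes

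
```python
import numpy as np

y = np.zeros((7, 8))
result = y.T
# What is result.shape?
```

(8, 7)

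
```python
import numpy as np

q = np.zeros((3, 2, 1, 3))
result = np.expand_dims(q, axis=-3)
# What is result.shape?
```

(3, 2, 1, 1, 3)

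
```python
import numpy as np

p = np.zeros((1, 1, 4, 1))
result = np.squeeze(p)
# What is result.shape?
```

(4,)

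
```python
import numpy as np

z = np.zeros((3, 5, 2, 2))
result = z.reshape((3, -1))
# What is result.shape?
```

(3, 20)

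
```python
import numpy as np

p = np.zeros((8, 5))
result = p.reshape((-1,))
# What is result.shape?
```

(40,)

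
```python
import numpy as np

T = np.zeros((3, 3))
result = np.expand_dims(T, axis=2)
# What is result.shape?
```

(3, 3, 1)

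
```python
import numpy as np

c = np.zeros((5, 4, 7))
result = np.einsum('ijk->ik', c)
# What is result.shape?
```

(5, 7)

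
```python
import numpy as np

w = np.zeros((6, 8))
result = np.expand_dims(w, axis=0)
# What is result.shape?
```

(1, 6, 8)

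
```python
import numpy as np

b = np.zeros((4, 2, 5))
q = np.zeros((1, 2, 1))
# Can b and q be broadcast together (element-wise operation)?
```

Yes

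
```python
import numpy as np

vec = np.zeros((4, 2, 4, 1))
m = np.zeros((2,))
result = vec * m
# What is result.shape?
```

(4, 2, 4, 2)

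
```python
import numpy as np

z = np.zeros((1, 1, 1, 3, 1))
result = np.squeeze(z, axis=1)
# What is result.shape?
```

(1, 1, 3, 1)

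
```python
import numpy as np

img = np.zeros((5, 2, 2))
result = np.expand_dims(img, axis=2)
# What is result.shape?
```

(5, 2, 1, 2)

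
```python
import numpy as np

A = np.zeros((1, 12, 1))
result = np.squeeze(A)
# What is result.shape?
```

(12,)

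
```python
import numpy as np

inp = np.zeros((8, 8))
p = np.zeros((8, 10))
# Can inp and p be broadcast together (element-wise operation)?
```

No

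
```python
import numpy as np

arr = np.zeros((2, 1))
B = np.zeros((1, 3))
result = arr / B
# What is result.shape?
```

(2, 3)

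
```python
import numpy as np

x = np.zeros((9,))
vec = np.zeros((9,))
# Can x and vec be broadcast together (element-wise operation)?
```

Yes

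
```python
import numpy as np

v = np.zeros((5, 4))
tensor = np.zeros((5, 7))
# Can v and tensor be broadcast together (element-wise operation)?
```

No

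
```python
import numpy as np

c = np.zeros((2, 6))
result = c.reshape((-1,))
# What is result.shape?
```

(12,)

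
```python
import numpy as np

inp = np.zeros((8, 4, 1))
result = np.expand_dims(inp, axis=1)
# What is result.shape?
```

(8, 1, 4, 1)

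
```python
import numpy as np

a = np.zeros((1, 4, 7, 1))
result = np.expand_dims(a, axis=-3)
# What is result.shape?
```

(1, 4, 1, 7, 1)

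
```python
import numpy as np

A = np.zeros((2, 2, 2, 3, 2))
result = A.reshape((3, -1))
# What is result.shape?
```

(3, 16)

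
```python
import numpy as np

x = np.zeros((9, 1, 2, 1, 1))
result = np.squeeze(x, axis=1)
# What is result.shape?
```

(9, 2, 1, 1)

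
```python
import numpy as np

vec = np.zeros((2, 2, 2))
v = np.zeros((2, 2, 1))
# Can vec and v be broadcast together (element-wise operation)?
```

Yes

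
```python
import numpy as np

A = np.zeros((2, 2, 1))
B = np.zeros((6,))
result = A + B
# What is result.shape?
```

(2, 2, 6)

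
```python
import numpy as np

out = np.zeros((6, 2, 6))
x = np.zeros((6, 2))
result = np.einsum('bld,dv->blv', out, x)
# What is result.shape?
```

(6, 2, 2)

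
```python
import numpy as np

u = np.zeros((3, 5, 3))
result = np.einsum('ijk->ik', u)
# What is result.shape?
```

(3, 3)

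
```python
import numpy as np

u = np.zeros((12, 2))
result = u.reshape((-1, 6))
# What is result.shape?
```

(4, 6)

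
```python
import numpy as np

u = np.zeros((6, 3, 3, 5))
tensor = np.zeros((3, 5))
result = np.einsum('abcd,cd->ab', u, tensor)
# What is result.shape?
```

(6, 3)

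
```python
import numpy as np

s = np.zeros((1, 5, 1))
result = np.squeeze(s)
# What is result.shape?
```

(5,)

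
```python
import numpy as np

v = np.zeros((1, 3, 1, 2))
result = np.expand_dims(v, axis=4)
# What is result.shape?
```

(1, 3, 1, 2, 1)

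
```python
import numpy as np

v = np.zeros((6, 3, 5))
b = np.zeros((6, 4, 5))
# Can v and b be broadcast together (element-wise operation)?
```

No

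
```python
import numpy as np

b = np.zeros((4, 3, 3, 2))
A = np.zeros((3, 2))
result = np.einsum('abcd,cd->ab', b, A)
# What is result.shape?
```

(4, 3)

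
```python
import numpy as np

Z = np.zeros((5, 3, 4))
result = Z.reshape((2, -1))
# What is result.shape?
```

(2, 30)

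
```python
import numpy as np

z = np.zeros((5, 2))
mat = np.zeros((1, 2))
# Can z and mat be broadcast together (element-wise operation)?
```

Yes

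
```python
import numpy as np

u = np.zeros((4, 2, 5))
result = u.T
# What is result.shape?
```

(5, 2, 4)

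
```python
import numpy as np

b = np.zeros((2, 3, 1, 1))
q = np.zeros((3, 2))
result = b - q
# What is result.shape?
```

(2, 3, 3, 2)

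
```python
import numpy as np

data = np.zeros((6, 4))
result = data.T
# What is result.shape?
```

(4, 6)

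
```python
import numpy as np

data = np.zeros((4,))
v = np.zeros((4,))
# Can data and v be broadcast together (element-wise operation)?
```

Yes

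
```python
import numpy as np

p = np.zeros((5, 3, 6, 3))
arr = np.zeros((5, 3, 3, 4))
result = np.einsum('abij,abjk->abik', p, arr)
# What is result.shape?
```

(5, 3, 6, 4)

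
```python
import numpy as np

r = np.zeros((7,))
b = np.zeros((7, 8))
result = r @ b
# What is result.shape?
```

(8,)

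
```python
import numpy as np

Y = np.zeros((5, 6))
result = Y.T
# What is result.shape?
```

(6, 5)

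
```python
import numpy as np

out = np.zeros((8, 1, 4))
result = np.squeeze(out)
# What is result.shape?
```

(8, 4)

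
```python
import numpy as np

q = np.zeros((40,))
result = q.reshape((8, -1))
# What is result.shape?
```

(8, 5)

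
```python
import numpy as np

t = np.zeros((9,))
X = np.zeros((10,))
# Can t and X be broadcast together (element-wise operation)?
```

No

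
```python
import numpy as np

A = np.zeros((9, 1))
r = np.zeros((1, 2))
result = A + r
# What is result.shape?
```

(9, 2)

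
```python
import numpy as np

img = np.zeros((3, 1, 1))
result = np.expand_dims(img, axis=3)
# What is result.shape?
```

(3, 1, 1, 1)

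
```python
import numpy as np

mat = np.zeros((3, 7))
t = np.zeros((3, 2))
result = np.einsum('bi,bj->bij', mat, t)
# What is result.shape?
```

(3, 7, 2)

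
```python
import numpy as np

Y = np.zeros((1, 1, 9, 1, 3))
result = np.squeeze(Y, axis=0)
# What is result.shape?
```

(1, 9, 1, 3)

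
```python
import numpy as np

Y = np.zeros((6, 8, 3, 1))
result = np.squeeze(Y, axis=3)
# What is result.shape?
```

(6, 8, 3)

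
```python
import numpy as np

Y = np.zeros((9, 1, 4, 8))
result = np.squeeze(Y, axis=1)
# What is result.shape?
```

(9, 4, 8)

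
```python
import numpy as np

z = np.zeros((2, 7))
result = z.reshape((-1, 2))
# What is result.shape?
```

(7, 2)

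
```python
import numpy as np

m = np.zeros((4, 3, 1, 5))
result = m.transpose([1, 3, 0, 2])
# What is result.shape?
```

(3, 5, 4, 1)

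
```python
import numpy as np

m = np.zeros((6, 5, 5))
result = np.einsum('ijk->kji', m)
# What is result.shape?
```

(5, 5, 6)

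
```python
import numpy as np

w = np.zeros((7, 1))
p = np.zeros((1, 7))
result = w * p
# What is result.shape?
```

(7, 7)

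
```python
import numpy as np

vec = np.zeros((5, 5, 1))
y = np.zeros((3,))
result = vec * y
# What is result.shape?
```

(5, 5, 3)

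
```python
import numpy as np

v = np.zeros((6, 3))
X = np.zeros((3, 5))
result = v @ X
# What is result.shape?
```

(6, 5)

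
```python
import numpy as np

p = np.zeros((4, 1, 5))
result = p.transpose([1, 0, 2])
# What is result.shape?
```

(1, 4, 5)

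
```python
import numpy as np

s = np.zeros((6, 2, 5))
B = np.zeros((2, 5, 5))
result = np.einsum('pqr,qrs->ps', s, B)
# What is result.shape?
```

(6, 5)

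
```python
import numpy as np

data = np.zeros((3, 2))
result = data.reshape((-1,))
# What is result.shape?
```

(6,)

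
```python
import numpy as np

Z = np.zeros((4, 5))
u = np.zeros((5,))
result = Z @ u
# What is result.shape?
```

(4,)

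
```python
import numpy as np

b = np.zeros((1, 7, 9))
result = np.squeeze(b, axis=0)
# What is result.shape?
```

(7, 9)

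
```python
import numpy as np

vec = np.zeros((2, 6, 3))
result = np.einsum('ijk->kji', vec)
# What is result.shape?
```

(3, 6, 2)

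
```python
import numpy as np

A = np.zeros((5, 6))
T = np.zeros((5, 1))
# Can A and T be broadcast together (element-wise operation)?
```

Yes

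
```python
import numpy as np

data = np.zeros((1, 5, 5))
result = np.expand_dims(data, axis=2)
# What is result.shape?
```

(1, 5, 1, 5)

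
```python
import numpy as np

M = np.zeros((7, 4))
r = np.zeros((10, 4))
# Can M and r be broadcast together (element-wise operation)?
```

No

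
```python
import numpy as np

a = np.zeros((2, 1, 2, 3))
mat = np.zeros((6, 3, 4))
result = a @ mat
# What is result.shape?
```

(2, 6, 2, 4)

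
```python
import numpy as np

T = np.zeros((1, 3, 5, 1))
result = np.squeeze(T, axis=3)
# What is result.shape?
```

(1, 3, 5)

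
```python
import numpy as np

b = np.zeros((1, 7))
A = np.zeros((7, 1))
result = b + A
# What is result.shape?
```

(7, 7)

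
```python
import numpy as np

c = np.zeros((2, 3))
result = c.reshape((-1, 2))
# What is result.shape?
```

(3, 2)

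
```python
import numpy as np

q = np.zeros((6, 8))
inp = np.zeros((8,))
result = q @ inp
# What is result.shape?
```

(6,)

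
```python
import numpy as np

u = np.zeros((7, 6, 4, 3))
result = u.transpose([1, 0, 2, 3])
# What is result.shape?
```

(6, 7, 4, 3)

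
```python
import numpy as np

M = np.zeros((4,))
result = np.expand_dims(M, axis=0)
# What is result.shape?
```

(1, 4)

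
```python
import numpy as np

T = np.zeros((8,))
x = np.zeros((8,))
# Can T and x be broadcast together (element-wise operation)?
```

Yes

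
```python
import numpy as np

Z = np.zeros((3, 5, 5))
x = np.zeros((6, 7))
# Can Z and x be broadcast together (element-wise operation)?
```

No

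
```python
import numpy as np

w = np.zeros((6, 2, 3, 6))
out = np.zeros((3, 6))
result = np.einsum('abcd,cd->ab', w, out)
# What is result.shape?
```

(6, 2)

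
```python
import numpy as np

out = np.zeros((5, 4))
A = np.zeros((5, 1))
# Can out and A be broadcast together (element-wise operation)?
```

Yes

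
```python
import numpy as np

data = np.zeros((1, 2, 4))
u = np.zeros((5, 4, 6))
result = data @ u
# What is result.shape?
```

(5, 2, 6)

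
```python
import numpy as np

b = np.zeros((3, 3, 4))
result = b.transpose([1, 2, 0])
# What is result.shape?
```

(3, 4, 3)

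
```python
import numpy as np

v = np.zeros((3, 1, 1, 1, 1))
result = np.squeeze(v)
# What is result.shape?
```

(3,)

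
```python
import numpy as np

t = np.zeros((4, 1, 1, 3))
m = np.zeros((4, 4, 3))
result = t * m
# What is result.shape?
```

(4, 4, 4, 3)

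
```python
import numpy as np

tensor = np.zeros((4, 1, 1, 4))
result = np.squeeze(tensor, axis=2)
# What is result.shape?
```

(4, 1, 4)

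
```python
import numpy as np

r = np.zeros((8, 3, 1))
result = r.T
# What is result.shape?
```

(1, 3, 8)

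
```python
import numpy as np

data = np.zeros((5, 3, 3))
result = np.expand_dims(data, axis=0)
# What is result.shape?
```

(1, 5, 3, 3)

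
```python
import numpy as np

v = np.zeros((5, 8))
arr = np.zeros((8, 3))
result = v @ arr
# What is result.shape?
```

(5, 3)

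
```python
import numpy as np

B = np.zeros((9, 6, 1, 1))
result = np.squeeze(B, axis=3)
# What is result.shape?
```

(9, 6, 1)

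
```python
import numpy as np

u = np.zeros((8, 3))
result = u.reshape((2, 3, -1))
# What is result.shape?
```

(2, 3, 4)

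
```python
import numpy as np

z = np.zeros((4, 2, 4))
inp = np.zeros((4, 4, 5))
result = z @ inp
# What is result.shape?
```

(4, 2, 5)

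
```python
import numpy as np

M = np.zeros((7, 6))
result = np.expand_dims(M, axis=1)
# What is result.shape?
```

(7, 1, 6)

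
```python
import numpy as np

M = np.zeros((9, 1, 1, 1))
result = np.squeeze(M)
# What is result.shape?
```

(9,)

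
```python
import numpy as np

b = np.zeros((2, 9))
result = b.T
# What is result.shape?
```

(9, 2)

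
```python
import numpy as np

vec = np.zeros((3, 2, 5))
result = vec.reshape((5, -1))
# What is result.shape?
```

(5, 6)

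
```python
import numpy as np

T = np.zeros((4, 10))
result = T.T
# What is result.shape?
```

(10, 4)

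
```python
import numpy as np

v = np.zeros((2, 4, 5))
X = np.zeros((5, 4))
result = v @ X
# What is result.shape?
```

(2, 4, 4)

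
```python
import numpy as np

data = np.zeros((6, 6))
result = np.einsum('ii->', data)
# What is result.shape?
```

()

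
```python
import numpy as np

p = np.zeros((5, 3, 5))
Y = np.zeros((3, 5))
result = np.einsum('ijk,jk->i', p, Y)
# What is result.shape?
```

(5,)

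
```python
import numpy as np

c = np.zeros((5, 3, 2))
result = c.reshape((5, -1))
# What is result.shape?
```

(5, 6)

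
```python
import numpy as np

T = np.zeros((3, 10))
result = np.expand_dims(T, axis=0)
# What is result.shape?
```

(1, 3, 10)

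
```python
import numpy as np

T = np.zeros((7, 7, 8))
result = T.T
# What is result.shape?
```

(8, 7, 7)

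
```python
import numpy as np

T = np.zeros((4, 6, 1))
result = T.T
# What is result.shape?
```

(1, 6, 4)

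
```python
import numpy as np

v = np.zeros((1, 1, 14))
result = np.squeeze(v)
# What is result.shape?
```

(14,)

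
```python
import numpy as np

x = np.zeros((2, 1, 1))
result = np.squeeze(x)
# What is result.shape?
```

(2,)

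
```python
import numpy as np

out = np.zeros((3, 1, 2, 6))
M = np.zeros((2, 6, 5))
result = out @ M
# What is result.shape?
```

(3, 2, 2, 5)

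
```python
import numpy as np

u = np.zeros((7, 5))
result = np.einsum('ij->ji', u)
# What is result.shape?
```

(5, 7)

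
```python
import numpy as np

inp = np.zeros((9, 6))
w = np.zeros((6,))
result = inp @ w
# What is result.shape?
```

(9,)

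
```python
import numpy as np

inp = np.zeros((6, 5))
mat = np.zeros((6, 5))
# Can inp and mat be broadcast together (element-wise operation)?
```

Yes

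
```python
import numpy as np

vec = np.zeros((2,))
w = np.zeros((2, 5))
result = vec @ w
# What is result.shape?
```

(5,)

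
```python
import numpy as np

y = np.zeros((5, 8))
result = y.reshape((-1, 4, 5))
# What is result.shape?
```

(2, 4, 5)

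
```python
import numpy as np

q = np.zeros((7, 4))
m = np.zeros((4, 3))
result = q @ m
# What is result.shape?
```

(7, 3)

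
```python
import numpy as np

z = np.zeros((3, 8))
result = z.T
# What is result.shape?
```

(8, 3)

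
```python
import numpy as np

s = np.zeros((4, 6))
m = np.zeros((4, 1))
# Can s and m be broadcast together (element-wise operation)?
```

Yes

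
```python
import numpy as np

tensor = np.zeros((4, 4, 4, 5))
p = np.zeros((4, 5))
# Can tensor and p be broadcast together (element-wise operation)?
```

Yes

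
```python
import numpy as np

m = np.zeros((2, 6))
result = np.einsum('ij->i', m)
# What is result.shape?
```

(2,)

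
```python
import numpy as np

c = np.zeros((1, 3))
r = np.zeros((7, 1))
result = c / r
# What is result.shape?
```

(7, 3)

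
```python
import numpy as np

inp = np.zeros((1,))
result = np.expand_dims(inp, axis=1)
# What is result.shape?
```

(1, 1)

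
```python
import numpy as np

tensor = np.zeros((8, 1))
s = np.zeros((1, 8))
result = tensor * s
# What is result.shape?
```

(8, 8)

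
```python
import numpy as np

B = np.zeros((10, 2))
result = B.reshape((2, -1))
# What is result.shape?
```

(2, 10)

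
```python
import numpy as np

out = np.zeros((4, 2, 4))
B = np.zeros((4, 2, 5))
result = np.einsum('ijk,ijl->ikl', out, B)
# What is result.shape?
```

(4, 4, 5)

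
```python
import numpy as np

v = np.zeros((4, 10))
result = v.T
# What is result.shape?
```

(10, 4)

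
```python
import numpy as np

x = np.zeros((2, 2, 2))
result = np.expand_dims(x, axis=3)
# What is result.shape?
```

(2, 2, 2, 1)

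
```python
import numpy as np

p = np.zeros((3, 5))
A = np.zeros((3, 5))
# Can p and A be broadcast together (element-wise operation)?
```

Yes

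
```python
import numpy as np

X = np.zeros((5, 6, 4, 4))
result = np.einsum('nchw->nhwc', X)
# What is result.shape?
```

(5, 4, 4, 6)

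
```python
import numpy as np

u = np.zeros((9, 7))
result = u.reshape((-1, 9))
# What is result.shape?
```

(7, 9)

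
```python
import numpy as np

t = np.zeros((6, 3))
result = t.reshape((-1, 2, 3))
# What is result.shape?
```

(3, 2, 3)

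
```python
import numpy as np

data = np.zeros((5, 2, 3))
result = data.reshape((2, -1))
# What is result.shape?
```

(2, 15)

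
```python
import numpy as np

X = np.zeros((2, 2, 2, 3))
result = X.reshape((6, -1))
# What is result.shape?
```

(6, 4)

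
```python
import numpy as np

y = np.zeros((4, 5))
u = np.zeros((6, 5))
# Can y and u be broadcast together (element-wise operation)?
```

No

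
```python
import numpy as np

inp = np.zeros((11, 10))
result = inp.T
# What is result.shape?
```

(10, 11)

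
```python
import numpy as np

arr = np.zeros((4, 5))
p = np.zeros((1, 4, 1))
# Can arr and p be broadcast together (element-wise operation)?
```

Yes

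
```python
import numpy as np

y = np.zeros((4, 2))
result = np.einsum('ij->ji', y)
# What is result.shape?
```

(2, 4)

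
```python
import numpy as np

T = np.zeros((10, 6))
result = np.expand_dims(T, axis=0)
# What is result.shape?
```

(1, 10, 6)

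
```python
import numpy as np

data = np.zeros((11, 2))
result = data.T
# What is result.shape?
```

(2, 11)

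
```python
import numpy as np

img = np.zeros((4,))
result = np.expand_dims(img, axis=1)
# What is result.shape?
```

(4, 1)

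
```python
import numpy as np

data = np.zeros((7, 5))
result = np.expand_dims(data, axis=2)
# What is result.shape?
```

(7, 5, 1)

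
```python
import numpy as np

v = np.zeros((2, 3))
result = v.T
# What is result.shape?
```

(3, 2)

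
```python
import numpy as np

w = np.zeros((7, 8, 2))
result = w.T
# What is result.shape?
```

(2, 8, 7)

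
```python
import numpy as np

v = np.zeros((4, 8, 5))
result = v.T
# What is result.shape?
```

(5, 8, 4)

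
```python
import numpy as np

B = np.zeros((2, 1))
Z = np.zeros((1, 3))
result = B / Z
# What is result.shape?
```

(2, 3)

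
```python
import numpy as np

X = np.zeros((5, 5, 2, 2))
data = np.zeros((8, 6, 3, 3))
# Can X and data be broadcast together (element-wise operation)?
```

No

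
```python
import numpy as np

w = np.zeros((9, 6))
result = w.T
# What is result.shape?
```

(6, 9)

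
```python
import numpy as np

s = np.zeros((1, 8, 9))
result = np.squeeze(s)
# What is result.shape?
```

(8, 9)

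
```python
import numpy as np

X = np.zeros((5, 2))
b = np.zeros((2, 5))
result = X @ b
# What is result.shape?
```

(5, 5)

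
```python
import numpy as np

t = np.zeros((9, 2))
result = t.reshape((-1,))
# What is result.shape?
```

(18,)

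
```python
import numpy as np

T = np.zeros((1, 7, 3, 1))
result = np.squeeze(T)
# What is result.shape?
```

(7, 3)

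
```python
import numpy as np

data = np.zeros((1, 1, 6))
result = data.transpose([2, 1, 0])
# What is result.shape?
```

(6, 1, 1)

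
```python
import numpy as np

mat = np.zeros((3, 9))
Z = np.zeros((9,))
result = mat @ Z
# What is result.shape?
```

(3,)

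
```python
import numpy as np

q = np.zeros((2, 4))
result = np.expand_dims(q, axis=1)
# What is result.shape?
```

(2, 1, 4)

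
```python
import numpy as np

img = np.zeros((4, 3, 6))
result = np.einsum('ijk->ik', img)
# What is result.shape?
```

(4, 6)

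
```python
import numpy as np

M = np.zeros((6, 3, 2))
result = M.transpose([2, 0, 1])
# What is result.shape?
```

(2, 6, 3)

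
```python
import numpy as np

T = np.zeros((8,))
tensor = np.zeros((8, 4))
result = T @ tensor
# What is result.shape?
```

(4,)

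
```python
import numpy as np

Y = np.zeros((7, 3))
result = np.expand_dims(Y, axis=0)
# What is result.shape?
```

(1, 7, 3)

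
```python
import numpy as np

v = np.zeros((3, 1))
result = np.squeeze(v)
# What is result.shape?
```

(3,)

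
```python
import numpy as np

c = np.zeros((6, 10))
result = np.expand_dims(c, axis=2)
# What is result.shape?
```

(6, 10, 1)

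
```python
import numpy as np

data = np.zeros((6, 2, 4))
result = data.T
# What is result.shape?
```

(4, 2, 6)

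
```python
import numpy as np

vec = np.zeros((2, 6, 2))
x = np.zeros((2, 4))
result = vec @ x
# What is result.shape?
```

(2, 6, 4)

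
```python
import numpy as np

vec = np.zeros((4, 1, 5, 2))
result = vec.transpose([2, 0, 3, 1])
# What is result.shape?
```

(5, 4, 2, 1)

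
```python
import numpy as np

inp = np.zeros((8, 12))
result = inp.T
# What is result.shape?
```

(12, 8)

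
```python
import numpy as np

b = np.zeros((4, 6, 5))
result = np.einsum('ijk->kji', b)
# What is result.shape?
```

(5, 6, 4)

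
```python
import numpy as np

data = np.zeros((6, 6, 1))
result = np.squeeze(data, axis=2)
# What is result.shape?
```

(6, 6)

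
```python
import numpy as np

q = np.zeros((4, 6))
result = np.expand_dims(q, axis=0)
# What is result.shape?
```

(1, 4, 6)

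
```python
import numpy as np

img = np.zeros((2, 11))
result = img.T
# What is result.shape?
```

(11, 2)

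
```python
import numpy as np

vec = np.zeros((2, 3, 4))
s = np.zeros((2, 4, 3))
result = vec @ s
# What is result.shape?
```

(2, 3, 3)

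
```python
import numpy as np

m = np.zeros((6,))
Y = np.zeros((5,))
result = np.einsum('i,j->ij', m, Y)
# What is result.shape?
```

(6, 5)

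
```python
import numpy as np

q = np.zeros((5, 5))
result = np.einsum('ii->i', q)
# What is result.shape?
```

(5,)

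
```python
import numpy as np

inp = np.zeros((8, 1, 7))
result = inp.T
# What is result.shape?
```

(7, 1, 8)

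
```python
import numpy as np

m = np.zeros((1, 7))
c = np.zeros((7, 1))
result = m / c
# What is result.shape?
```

(7, 7)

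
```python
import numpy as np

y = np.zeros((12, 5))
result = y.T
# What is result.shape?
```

(5, 12)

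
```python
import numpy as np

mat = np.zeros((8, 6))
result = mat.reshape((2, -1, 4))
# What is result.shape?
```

(2, 6, 4)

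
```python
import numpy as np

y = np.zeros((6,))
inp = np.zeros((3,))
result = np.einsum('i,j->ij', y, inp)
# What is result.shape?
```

(6, 3)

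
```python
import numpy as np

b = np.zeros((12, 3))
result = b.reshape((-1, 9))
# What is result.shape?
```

(4, 9)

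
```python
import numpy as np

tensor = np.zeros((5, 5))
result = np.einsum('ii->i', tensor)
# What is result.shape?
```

(5,)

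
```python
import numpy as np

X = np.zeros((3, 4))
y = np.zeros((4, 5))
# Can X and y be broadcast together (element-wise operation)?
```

No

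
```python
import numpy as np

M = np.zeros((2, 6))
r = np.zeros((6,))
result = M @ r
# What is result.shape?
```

(2,)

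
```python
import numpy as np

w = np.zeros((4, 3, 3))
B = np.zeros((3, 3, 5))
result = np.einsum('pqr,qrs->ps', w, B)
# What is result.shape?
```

(4, 5)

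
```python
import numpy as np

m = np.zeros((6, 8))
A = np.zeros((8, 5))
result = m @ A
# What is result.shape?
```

(6, 5)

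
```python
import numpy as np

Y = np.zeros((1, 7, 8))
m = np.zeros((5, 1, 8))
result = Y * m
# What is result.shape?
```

(5, 7, 8)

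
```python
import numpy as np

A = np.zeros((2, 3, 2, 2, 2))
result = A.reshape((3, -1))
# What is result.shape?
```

(3, 16)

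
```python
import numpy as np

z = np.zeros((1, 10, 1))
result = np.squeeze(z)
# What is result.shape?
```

(10,)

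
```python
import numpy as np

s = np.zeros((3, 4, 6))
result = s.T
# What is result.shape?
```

(6, 4, 3)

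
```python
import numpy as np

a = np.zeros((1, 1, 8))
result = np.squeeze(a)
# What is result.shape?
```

(8,)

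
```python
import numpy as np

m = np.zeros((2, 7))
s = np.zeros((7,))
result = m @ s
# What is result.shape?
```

(2,)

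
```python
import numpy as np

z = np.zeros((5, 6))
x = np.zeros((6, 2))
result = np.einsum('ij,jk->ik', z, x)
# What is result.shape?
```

(5, 2)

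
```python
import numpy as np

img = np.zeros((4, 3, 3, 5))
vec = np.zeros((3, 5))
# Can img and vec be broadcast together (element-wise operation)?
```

Yes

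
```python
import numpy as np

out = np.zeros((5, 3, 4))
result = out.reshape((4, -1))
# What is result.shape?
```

(4, 15)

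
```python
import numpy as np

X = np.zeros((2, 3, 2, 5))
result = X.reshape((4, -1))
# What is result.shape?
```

(4, 15)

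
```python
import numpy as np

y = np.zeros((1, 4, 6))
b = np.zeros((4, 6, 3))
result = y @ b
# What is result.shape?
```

(4, 4, 3)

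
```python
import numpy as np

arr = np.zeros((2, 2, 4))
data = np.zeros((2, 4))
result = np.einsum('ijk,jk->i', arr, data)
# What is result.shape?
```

(2,)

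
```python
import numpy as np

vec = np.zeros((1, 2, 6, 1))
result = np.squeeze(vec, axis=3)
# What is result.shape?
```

(1, 2, 6)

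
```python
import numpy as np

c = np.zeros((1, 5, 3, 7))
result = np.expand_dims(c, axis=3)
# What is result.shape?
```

(1, 5, 3, 1, 7)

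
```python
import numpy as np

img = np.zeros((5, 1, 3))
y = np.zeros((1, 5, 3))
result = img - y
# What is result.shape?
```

(5, 5, 3)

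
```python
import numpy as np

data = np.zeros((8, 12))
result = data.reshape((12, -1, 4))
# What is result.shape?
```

(12, 2, 4)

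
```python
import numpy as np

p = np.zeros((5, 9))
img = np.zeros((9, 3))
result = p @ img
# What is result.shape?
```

(5, 3)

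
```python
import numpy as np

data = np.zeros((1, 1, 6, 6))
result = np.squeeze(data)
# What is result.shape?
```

(6, 6)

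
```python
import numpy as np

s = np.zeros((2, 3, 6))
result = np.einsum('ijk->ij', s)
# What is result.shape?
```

(2, 3)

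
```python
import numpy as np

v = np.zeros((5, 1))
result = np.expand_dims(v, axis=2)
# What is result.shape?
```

(5, 1, 1)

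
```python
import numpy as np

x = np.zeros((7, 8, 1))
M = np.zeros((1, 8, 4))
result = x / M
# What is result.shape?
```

(7, 8, 4)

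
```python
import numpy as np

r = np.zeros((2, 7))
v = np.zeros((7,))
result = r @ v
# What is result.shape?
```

(2,)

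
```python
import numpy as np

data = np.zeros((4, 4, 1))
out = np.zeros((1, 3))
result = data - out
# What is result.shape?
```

(4, 4, 3)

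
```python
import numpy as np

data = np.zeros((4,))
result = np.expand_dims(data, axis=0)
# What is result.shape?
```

(1, 4)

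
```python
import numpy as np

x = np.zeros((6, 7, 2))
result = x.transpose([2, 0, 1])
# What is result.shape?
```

(2, 6, 7)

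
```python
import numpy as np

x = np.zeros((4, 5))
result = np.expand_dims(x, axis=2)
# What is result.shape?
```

(4, 5, 1)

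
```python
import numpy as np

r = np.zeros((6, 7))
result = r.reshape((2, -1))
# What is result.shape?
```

(2, 21)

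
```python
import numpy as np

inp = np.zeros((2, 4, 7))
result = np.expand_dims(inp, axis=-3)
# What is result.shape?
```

(2, 1, 4, 7)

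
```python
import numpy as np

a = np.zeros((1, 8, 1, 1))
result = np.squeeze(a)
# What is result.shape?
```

(8,)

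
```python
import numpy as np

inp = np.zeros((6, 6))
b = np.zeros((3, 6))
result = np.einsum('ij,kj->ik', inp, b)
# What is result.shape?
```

(6, 3)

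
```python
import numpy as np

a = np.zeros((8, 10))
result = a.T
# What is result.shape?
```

(10, 8)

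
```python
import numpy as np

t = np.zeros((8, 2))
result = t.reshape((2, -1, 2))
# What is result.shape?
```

(2, 4, 2)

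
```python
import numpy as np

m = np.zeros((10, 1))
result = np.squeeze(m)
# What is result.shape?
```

(10,)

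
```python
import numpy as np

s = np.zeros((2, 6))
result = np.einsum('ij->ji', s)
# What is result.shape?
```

(6, 2)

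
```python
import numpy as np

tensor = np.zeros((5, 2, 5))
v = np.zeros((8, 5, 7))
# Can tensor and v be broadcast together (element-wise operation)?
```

No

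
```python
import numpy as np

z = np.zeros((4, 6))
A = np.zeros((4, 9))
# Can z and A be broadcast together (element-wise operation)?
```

No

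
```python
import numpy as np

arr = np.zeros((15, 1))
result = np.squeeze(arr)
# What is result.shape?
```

(15,)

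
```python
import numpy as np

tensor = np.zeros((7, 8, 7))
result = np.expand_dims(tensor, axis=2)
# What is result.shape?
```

(7, 8, 1, 7)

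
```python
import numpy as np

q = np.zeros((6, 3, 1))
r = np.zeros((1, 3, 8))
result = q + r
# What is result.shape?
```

(6, 3, 8)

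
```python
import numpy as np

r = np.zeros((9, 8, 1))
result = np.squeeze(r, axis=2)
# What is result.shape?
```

(9, 8)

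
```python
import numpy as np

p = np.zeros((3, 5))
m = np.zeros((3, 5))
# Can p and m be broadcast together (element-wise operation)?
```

Yes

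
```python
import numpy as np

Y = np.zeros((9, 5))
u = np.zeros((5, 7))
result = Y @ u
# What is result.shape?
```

(9, 7)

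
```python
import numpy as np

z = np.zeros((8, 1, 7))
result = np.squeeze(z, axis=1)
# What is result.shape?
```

(8, 7)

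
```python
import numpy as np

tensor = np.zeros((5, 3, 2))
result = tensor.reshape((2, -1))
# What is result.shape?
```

(2, 15)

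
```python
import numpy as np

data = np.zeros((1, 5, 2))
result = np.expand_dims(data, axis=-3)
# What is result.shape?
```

(1, 1, 5, 2)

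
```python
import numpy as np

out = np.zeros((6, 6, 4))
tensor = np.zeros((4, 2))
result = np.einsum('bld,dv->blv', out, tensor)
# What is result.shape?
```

(6, 6, 2)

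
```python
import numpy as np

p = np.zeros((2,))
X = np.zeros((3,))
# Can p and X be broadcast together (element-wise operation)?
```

No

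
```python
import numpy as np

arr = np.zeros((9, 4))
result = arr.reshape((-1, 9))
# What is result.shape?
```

(4, 9)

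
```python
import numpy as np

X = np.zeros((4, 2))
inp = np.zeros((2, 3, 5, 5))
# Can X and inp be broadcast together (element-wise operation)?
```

No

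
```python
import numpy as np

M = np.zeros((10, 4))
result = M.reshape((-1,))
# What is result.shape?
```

(40,)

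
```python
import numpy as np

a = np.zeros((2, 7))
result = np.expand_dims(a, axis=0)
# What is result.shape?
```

(1, 2, 7)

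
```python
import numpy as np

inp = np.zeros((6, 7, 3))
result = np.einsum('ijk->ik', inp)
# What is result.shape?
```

(6, 3)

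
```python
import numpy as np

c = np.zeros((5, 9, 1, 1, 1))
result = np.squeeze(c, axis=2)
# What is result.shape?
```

(5, 9, 1, 1)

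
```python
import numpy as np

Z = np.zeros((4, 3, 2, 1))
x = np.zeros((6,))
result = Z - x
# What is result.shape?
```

(4, 3, 2, 6)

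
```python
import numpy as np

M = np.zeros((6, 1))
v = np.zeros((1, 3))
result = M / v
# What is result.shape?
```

(6, 3)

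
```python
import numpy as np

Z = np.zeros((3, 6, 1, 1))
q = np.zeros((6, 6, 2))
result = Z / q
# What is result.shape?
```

(3, 6, 6, 2)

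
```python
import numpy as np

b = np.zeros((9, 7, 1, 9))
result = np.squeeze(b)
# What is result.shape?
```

(9, 7, 9)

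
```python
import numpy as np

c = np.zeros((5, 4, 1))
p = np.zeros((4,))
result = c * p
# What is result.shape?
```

(5, 4, 4)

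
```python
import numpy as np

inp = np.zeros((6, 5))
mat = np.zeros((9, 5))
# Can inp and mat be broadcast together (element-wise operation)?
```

No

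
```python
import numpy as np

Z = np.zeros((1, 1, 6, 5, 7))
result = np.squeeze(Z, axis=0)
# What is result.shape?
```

(1, 6, 5, 7)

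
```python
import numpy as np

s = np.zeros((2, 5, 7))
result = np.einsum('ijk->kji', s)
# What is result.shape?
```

(7, 5, 2)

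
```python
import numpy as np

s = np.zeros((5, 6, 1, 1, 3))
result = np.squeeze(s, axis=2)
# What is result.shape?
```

(5, 6, 1, 3)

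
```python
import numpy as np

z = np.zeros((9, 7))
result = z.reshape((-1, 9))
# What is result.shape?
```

(7, 9)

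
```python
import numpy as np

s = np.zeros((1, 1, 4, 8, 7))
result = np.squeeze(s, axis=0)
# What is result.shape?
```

(1, 4, 8, 7)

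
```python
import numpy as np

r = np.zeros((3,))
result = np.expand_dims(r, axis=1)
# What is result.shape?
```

(3, 1)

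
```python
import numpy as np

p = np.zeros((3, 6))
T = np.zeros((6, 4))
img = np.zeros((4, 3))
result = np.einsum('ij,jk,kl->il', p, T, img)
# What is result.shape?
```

(3, 3)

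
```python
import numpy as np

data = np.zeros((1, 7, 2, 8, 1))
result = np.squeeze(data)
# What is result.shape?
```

(7, 2, 8)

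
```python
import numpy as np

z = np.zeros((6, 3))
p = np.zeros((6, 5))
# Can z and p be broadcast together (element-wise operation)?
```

No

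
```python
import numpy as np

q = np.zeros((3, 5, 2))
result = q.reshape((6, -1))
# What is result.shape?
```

(6, 5)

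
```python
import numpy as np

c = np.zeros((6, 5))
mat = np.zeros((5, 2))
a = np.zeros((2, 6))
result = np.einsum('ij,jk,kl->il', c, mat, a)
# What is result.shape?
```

(6, 6)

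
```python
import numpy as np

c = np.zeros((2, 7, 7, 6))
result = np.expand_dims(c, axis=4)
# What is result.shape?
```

(2, 7, 7, 6, 1)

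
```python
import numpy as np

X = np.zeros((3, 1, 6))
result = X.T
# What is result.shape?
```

(6, 1, 3)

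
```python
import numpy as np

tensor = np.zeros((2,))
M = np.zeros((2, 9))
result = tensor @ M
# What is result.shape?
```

(9,)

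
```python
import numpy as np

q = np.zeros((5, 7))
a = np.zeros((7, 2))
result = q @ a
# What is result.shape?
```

(5, 2)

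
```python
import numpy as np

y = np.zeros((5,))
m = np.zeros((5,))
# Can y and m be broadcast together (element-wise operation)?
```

Yes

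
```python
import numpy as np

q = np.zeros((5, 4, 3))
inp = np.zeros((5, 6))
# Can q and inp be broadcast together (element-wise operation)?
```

No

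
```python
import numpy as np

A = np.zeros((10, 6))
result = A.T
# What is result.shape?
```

(6, 10)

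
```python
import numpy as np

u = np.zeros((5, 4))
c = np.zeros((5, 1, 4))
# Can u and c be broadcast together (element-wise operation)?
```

Yes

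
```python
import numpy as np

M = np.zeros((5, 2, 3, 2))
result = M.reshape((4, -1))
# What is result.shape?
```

(4, 15)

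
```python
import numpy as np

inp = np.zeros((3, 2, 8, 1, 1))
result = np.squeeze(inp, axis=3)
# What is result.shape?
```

(3, 2, 8, 1)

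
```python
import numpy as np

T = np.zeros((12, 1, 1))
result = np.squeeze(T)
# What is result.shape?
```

(12,)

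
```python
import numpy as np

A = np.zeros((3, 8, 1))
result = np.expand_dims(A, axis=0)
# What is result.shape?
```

(1, 3, 8, 1)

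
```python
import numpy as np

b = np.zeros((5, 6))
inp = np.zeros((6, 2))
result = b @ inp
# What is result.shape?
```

(5, 2)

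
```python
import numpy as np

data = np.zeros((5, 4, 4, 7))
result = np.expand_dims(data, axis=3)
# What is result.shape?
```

(5, 4, 4, 1, 7)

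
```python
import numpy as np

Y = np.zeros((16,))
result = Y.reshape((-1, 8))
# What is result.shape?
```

(2, 8)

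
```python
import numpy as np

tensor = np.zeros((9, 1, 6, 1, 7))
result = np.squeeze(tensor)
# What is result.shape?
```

(9, 6, 7)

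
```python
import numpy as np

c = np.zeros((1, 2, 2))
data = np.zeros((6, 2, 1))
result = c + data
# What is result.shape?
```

(6, 2, 2)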